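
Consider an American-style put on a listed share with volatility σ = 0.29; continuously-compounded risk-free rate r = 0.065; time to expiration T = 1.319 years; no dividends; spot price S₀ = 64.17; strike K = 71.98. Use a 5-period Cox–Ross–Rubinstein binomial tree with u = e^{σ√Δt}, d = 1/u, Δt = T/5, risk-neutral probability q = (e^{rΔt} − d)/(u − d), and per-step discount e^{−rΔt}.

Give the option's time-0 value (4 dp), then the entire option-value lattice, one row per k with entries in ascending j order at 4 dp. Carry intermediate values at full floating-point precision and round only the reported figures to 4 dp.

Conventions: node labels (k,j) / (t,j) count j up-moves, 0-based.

params: Δt=0.26380 u=1.16061 d=0.86161 q=0.52067 e^(-rΔt)=0.98300
t_5 payoffs: 41.5084 30.9341 16.6902 0.0000 0.0000 0.0000
k=4: node(4,0) S=35.3657 payoff=36.6143 vs cont=35.3906 → 36.6143 [stop]  node(4,1) S=47.6384 payoff=24.3416 vs cont=23.1179 → 24.3416 [stop]  node(4,2) S=64.1700 payoff=7.8100 vs cont=7.8641 → 7.8641 [wait]  node(4,3) S=86.4384 payoff=0.0000 vs cont=0.0000 → 0.0000 [wait]  node(4,4) S=116.4345 payoff=0.0000 vs cont=0.0000 → 0.0000 [wait]
k=3: node(3,0) S=41.0459 payoff=30.9341 vs cont=29.7104 → 30.9341 [stop]  node(3,1) S=55.2898 payoff=16.6902 vs cont=15.4942 → 16.6902 [stop]  node(3,2) S=74.4765 payoff=0.0000 vs cont=3.7054 → 3.7054 [wait]  node(3,3) S=100.3216 payoff=0.0000 vs cont=0.0000 → 0.0000 [wait]
k=2: node(2,0) S=47.6384 payoff=24.3416 vs cont=23.1179 → 24.3416 [stop]  node(2,1) S=64.1700 payoff=7.8100 vs cont=9.7605 → 9.7605 [wait]  node(2,2) S=86.4384 payoff=0.0000 vs cont=1.7459 → 1.7459 [wait]
k=1: node(1,0) S=55.2898 payoff=16.6902 vs cont=16.4649 → 16.6902 [stop]  node(1,1) S=74.4765 payoff=0.0000 vs cont=5.4925 → 5.4925 [wait]
k=0: node(0,0) S=64.1700 payoff=7.8100 vs cont=10.6753 → 10.6753 [wait]

price = 10.6753
tree:
10.6753
16.6902 5.4925
24.3416 9.7605 1.7459
30.9341 16.6902 3.7054 0.0000
36.6143 24.3416 7.8641 0.0000 0.0000
41.5084 30.9341 16.6902 0.0000 0.0000 0.0000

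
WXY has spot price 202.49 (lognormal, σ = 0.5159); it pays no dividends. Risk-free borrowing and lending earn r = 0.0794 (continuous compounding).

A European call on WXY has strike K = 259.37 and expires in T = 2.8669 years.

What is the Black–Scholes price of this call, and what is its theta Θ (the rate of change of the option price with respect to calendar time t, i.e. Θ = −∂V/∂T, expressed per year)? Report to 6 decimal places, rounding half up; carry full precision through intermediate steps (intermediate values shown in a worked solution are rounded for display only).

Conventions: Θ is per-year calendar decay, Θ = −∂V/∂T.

price = 67.050542
Θ = -16.592452

σ√T = 0.5159·√2.8669 = 0.873518
d₁ = (ln(S/K) + (r+σ²/2)T) / (σ√T) = (ln(202.49/259.37) + (0.0794+0.5159²/2)·2.8669) / 0.873518 = (-0.247565 + 0.609149) / 0.873518 = 0.413939
d₂ = d₁ − σ√T = 0.413939 − 0.873518 = -0.459578
e^{−rT} = 0.796417
N(d₁) = 0.660541,  N(d₂) = 0.322909
Call price V = S·N(d₁) − K·e^{−rT}·N(d₂) = 133.752900 − 66.702358 = 67.050542
φ(d₁) = (1/√(2π))·e^{−d₁²/2} = 0.366187
Θ = −S·φ(d₁)·σ/(2√T) − r·K·e^{−rT}·N(d₂) = −11.296285 − 5.296167 = -16.592452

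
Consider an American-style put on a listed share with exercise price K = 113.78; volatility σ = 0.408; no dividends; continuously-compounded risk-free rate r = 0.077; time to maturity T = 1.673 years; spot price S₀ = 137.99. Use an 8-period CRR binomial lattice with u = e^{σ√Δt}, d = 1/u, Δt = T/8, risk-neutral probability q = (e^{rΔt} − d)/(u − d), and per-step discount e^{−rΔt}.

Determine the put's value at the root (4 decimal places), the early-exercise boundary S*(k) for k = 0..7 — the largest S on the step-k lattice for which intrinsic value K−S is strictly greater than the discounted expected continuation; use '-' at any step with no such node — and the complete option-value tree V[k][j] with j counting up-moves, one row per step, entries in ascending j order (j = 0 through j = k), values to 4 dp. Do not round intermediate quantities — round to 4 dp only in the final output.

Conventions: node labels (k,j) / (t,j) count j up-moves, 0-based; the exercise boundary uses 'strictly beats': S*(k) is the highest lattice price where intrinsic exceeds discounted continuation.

price = 11.4618
boundary = - - - - 65.4224 78.8418 65.4224 78.8418
tree:
11.4618
17.2169 6.0057
25.1407 9.7518 2.4067
35.5273 15.4394 4.3082 0.5589
48.3576 23.6896 7.5854 1.1287 0.0000
59.4930 34.9382 13.0676 2.2791 0.0000 0.0000
68.7330 48.3576 21.8448 4.6023 0.0000 0.0000 0.0000
76.4003 59.4930 34.9382 9.2934 0.0000 0.0000 0.0000 0.0000
82.7626 68.7330 48.3576 18.7661 0.0000 0.0000 0.0000 0.0000 0.0000

params: Δt=0.20913 u=1.20512 d=0.82979 q=0.49674 e^(-rΔt)=0.98403
t_8 payoffs: 82.7626 68.7330 48.3576 18.7661 0.0000 0.0000 0.0000 0.0000 0.0000
t_7: node(7,0) S=37.3797 payoff=76.4003 vs cont=74.5828 → 76.4003 [stop]  node(7,1) S=54.2870 payoff=59.4930 vs cont=57.6755 → 59.4930 [stop]  node(7,2) S=78.8418 payoff=34.9382 vs cont=33.1207 → 34.9382 [stop]  node(7,3) S=114.5031 payoff=0.0000 vs cont=9.2934 → 9.2934 [wait]  node(7,4) S=166.2945 payoff=0.0000 vs cont=0.0000 → 0.0000 [wait]  node(7,5) S=241.5119 payoff=0.0000 vs cont=0.0000 → 0.0000 [wait]  node(7,6) S=350.7512 payoff=0.0000 vs cont=0.0000 → 0.0000 [wait]  node(7,7) S=509.4009 payoff=0.0000 vs cont=0.0000 → 0.0000 [wait]  ⇒ S*(7)=78.8418
t_6: node(6,0) S=45.0470 payoff=68.7330 vs cont=66.9155 → 68.7330 [stop]  node(6,1) S=65.4224 payoff=48.3576 vs cont=46.5401 → 48.3576 [stop]  node(6,2) S=95.0139 payoff=18.7661 vs cont=21.8448 → 21.8448 [wait]  node(6,3) S=137.9900 payoff=0.0000 vs cont=4.6023 → 4.6023 [wait]  node(6,4) S=200.4048 payoff=0.0000 vs cont=0.0000 → 0.0000 [wait]  node(6,5) S=291.0508 payoff=0.0000 vs cont=0.0000 → 0.0000 [wait]  node(6,6) S=422.6972 payoff=0.0000 vs cont=0.0000 → 0.0000 [wait]  ⇒ S*(6)=65.4224
t_5: node(5,0) S=54.2870 payoff=59.4930 vs cont=57.6755 → 59.4930 [stop]  node(5,1) S=78.8418 payoff=34.9382 vs cont=34.6255 → 34.9382 [stop]  node(5,2) S=114.5031 payoff=0.0000 vs cont=13.0676 → 13.0676 [wait]  node(5,3) S=166.2945 payoff=0.0000 vs cont=2.2791 → 2.2791 [wait]  node(5,4) S=241.5119 payoff=0.0000 vs cont=0.0000 → 0.0000 [wait]  node(5,5) S=350.7512 payoff=0.0000 vs cont=0.0000 → 0.0000 [wait]  ⇒ S*(5)=78.8418
t_4: node(4,0) S=65.4224 payoff=48.3576 vs cont=46.5401 → 48.3576 [stop]  node(4,1) S=95.0139 payoff=18.7661 vs cont=23.6896 → 23.6896 [wait]  node(4,2) S=137.9900 payoff=0.0000 vs cont=7.5854 → 7.5854 [wait]  node(4,3) S=200.4048 payoff=0.0000 vs cont=1.1287 → 1.1287 [wait]  node(4,4) S=291.0508 payoff=0.0000 vs cont=0.0000 → 0.0000 [wait]  ⇒ S*(4)=65.4224
t_3: node(3,0) S=78.8418 payoff=34.9382 vs cont=35.5273 → 35.5273 [wait]  node(3,1) S=114.5031 payoff=0.0000 vs cont=15.4394 → 15.4394 [wait]  node(3,2) S=166.2945 payoff=0.0000 vs cont=4.3082 → 4.3082 [wait]  node(3,3) S=241.5119 payoff=0.0000 vs cont=0.5589 → 0.5589 [wait]  ⇒ S*(3)=-
t_2: node(2,0) S=95.0139 payoff=18.7661 vs cont=25.1407 → 25.1407 [wait]  node(2,1) S=137.9900 payoff=0.0000 vs cont=9.7518 → 9.7518 [wait]  node(2,2) S=200.4048 payoff=0.0000 vs cont=2.4067 → 2.4067 [wait]  ⇒ S*(2)=-
t_1: node(1,0) S=114.5031 payoff=0.0000 vs cont=17.2169 → 17.2169 [wait]  node(1,1) S=166.2945 payoff=0.0000 vs cont=6.0057 → 6.0057 [wait]  ⇒ S*(1)=-
t_0: node(0,0) S=137.9900 payoff=0.0000 vs cont=11.4618 → 11.4618 [wait]  ⇒ S*(0)=-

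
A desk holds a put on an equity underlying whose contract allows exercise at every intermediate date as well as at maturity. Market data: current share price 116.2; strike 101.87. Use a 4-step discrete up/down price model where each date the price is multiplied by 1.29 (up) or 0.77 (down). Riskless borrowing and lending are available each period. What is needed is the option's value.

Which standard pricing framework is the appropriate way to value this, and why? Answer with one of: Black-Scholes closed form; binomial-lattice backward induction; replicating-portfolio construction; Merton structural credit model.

framework: binomial-lattice backward induction

Key observation: the exercise right at every one of the 4 steps is what matters: each node needs max(101.87 − S, continuation), which only the stepwise tree valuation starting from spot 116.2 delivers.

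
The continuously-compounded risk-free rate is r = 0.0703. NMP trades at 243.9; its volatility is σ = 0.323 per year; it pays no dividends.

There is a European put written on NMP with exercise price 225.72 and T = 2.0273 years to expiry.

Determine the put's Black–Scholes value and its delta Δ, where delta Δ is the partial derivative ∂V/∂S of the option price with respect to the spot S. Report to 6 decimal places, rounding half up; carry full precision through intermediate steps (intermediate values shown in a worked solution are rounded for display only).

σ√T = 0.323·√2.0273 = 0.459898
d₁ = (ln(S/K) + (r+σ²/2)T) / (σ√T) = (ln(243.9/225.72) + (0.0703+0.323²/2)·2.0273) / 0.459898 = (0.077463 + 0.248272) / 0.459898 = 0.708277
d₂ = d₁ − σ√T = 0.708277 − 0.459898 = 0.248379
e^{−rT} = 0.867171
N(−d₁) = 0.239387,  N(−d₂) = 0.401921
Put price V = K·e^{−rT}·N(−d₂) − S·N(−d₁) = 78.671043 − 58.386381 = 20.284662
Δ = −N(−d₁) = -0.239387

price = 20.284662
Δ = -0.239387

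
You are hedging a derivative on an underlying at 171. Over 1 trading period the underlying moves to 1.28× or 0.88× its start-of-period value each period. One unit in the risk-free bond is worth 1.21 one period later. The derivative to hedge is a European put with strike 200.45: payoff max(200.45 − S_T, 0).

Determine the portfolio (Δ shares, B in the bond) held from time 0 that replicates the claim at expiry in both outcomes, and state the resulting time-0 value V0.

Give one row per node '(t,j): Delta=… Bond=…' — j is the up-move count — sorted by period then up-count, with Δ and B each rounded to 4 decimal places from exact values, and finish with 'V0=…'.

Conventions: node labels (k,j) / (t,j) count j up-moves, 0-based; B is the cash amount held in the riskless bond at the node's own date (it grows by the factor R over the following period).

(0,0): Delta=-0.7306 Bond=132.1521
V0=7.2271

Under the risk-neutral measure, an up-move has probability p* = (R−d)/(u−d) = 0.8250 and values discount at R = 1.21.
Payoffs at expiry: V(1,0)=49.9700, V(1,1)=0.0000
  t=0,j=0: stock 171.0000 → up 218.8800 (V=0.0000), down 150.4800 (V=49.9700). Price 7.2271; hedge Δ=-0.7306, bond B=132.1521.
Check: Δ(0,0)·S0 + B(0,0) = 7.2271 = V0.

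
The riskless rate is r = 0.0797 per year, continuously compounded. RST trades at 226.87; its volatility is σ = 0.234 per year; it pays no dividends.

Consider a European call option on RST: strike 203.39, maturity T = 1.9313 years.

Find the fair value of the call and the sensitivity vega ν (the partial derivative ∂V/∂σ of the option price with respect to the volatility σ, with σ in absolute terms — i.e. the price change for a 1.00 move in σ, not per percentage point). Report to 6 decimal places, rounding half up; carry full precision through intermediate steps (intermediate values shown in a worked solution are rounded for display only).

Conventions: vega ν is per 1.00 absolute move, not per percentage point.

σ√T = 0.234·√1.9313 = 0.325193
d₁ = (ln(S/K) + (r+σ²/2)T) / (σ√T) = (ln(226.87/203.39) + (0.0797+0.234²/2)·1.9313) / 0.325193 = (0.109252 + 0.206800) / 0.325193 = 0.971890
d₂ = d₁ − σ√T = 0.971890 − 0.325193 = 0.646698
e^{−rT} = 0.857337
N(d₁) = 0.834447,  N(d₂) = 0.741086
Call price V = S·N(d₁) − K·e^{−rT}·N(d₂) = 189.311090 − 129.225940 = 60.085150
φ(d₁) = (1/√(2π))·e^{−d₁²/2} = 0.248771
ν = S·φ(d₁)·√T = 78.433405

price = 60.085150
ν = 78.433405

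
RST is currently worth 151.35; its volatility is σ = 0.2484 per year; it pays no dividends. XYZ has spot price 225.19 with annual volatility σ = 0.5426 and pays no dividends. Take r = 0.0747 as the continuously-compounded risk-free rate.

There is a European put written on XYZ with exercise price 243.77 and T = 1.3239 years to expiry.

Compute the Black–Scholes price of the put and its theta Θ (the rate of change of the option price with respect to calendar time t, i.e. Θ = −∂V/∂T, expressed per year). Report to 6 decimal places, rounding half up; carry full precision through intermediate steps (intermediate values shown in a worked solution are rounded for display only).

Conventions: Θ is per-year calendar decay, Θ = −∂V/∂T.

σ√T = 0.5426·√1.3239 = 0.624320
d₁ = (ln(S/K) + (r+σ²/2)T) / (σ√T) = (ln(225.19/243.77) + (0.0747+0.5426²/2)·1.3239) / 0.624320 = (-0.079281 + 0.293783) / 0.624320 = 0.343578
d₂ = d₁ − σ√T = 0.343578 − 0.624320 = -0.280742
e^{−rT} = 0.905838
N(−d₁) = 0.365582,  N(−d₂) = 0.610546
Put price V = K·e^{−rT}·N(−d₂) − S·N(−d₁) = 134.818339 − 82.325397 = 52.492943
φ(d₁) = (1/√(2π))·e^{−d₁²/2} = 0.376077
Θ = −S·φ(d₁)·σ/(2√T) + r·K·e^{−rT}·N(−d₂) = −19.968621 + 10.070930 = -9.897691

price = 52.492943
Θ = -9.897691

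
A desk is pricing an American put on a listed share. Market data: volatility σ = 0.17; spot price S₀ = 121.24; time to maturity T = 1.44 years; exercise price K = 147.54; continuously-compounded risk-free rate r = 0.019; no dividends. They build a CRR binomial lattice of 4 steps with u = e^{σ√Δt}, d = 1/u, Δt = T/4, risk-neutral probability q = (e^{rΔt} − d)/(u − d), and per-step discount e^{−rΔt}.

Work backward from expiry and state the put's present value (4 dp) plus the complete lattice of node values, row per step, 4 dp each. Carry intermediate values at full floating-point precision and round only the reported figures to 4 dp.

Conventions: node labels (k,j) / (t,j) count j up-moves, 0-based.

price = 26.7285
tree:
26.7285
38.0567 16.1228
48.6733 26.3000 6.4882
58.2605 38.0567 13.2808 0.0000
66.9180 48.6733 26.3000 0.0000 0.0000

params: Δt=0.36000 u=1.10738 d=0.90303 q=0.50811 e^(-rΔt)=0.99318
t_4 payoffs: 66.9180 48.6733 26.3000 0.0000 0.0000
k=3: node(3,0) S=89.2795 payoff=58.2605 vs cont=57.2548 → 58.2605 [stop]  node(3,1) S=109.4833 payoff=38.0567 vs cont=37.0510 → 38.0567 [stop]  node(3,2) S=134.2592 payoff=13.2808 vs cont=12.8486 → 13.2808 [stop]  node(3,3) S=164.6418 payoff=0.0000 vs cont=0.0000 → 0.0000 [wait]
k=2: node(2,0) S=98.8667 payoff=48.6733 vs cont=47.6676 → 48.6733 [stop]  node(2,1) S=121.2400 payoff=26.3000 vs cont=25.2943 → 26.3000 [stop]  node(2,2) S=148.6764 payoff=0.0000 vs cont=6.4882 → 6.4882 [wait]
k=1: node(1,0) S=109.4833 payoff=38.0567 vs cont=37.0510 → 38.0567 [stop]  node(1,1) S=134.2592 payoff=13.2808 vs cont=16.1228 → 16.1228 [wait]
k=0: node(0,0) S=121.2400 payoff=26.3000 vs cont=26.7285 → 26.7285 [wait]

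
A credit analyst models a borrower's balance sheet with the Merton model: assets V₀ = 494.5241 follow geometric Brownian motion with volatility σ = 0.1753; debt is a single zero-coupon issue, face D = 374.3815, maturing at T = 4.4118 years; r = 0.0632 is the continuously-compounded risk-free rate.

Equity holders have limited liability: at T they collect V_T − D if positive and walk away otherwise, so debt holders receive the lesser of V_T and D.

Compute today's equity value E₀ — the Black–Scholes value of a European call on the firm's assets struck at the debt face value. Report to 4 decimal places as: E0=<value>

E0=215.1118

With assets at 494.5241 and a single debt payment of 374.3815 at 4.4118 years:
d₁ = [ln(V₀/D) + (r + σ²/2)T] / (σ√T)
   = [ln(494.5241/374.3815) + (0.0632 + 0.5·0.1753²)·4.4118] / (0.1753·√4.4118)
   = [0.278321 + 0.346613] / 0.368205 = 1.697244
d₂ = d₁ − σ√T = 1.697244 − 0.368205 = 1.329039
N(d₁) = 0.955175,  N(d₂) = 0.908082,  e^(−rT) = 0.756672
E₀ = V₀·N(d₁) − D·e^(−rT)·N(d₂)
   = 494.5241·0.955175 − 374.3815·0.756672·0.908082 = 215.111793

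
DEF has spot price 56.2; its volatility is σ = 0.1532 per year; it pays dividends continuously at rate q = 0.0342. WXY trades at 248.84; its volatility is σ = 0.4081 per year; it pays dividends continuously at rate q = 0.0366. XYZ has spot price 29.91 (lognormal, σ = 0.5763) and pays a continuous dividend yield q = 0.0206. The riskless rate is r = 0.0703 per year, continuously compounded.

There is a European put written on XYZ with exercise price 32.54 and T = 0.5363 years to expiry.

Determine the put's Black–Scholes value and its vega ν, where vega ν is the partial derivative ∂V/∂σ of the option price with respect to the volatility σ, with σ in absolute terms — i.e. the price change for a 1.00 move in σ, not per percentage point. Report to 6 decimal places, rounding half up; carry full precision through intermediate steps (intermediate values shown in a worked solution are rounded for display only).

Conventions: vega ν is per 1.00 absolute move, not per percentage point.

σ√T = 0.5763·√0.5363 = 0.422039
d₁ = (ln(S/K) + (r−q+σ²/2)T) / (σ√T) = (ln(29.91/32.54) + (0.0703−0.0206+0.5763²/2)·0.5363) / 0.422039 = (-0.084277 + 0.115713) / 0.422039 = 0.074484
d₂ = d₁ − σ√T = 0.074484 − 0.422039 = -0.347555
e^{−rT} = 0.963000
e^{−qT} = 0.989013
N(−d₁) = 0.470312,  N(−d₂) = 0.635913
Put price V = K·e^{−rT}·N(−d₂) − S·e^{−qT}·N(−d₁) = 19.926970 − 13.912492 = 6.014478
φ(d₁) = (1/√(2π))·e^{−d₁²/2} = 0.397837
ν = S·e^{−qT}·φ(d₁)·√T = 8.618420

price = 6.014478
ν = 8.618420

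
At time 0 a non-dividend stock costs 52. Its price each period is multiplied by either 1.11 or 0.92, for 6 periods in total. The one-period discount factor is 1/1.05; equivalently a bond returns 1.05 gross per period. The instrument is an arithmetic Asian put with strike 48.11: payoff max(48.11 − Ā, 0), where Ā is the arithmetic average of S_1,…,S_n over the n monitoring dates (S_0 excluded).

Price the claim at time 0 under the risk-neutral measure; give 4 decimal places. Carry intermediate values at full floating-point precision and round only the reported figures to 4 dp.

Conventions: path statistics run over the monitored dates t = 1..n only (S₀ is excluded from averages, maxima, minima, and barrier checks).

price = 0.1159

With p* = (R−d)/(u−d) = 0.6842, sum probability × payoff across the paths and divide by R^6.
Enumerate all 2^6 = 64 price paths (U = up ×1.11, D = down ×0.92); each path with k up-moves has probability p*^k·(1−p*)^(6−k).
DDDDDD: Ā=39.2333, payoff=8.8767, prob=0.000992
UDDDDD: Ā=47.3358, payoff=0.7742, prob=0.002149
DUDDDD: Ā=45.6891, payoff=2.4209, prob=0.002149
UUDDDD: Ā=55.1249, payoff=0.0000, prob=0.004656
DDUDDD: Ā=44.1742, payoff=3.9358, prob=0.002149
UDUDDD: Ā=53.2971, payoff=0.0000, prob=0.004656
DUUDDD: Ā=51.6505, payoff=0.0000, prob=0.004656
UUUDDD: Ā=62.3174, payoff=0.0000, prob=0.010087
DDDUDD: Ā=42.7805, payoff=5.3295, prob=0.002149
UDDUDD: Ā=51.6156, payoff=0.0000, prob=0.004656
DUDUDD: Ā=49.9689, payoff=0.0000, prob=0.004656
UUDUDD: Ā=60.2886, payoff=0.0000, prob=0.010087
DDUUDD: Ā=48.4540, payoff=0.0000, prob=0.004656
UDUUDD: Ā=58.4608, payoff=0.0000, prob=0.010087
DUUUDD: Ā=56.8141, payoff=0.0000, prob=0.010087
UUUUDD: Ā=68.5474, payoff=0.0000, prob=0.021855
DDDDUD: Ā=41.4982, payoff=6.6118, prob=0.002149
UDDDUD: Ā=50.0685, payoff=0.0000, prob=0.004656
DUDDUD: Ā=48.4219, payoff=0.0000, prob=0.004656
UUDDUD: Ā=58.4220, payoff=0.0000, prob=0.010087
DDUDUD: Ā=46.9069, payoff=1.2031, prob=0.004656
UDUDUD: Ā=56.5942, payoff=0.0000, prob=0.010087
DUUDUD: Ā=54.9476, payoff=0.0000, prob=0.010087
UUUDUD: Ā=66.2954, payoff=0.0000, prob=0.021855
DDDUUD: Ā=45.5132, payoff=2.5968, prob=0.004656
UDDUUD: Ā=54.9126, payoff=0.0000, prob=0.010087
DUDUUD: Ā=53.2660, payoff=0.0000, prob=0.010087
UUDUUD: Ā=64.2666, payoff=0.0000, prob=0.021855
DDUUUD: Ā=51.7510, payoff=0.0000, prob=0.010087
UDUUUD: Ā=62.4388, payoff=0.0000, prob=0.021855
DUUUUD: Ā=60.7921, payoff=0.0000, prob=0.021855
UUUUUD: Ā=73.3470, payoff=0.0000, prob=0.047353
DDDDDU: Ā=40.3186, payoff=7.7914, prob=0.002149
UDDDDU: Ā=48.6452, payoff=0.0000, prob=0.004656
DUDDDU: Ā=46.9986, payoff=1.1114, prob=0.004656
UUDDDU: Ā=56.7048, payoff=0.0000, prob=0.010087
DDUDDU: Ā=45.4836, payoff=2.6264, prob=0.004656
UDUDDU: Ā=54.8770, payoff=0.0000, prob=0.010087
DUUDDU: Ā=53.2303, payoff=0.0000, prob=0.010087
UUUDDU: Ā=64.2235, payoff=0.0000, prob=0.021855
DDDUDU: Ā=44.0899, payoff=4.0201, prob=0.004656
UDDUDU: Ā=53.1954, payoff=0.0000, prob=0.010087
DUDUDU: Ā=51.5488, payoff=0.0000, prob=0.010087
UUDUDU: Ā=62.1947, payoff=0.0000, prob=0.021855
DDUUDU: Ā=50.0338, payoff=0.0000, prob=0.010087
UDUUDU: Ā=60.3669, payoff=0.0000, prob=0.021855
DUUUDU: Ā=58.7202, payoff=0.0000, prob=0.021855
UUUUDU: Ā=70.8472, payoff=0.0000, prob=0.047353
DDDDUU: Ā=42.8077, payoff=5.3023, prob=0.004656
UDDDUU: Ā=51.6484, payoff=0.0000, prob=0.010087
DUDDUU: Ā=50.0017, payoff=0.0000, prob=0.010087
UUDDUU: Ā=60.3281, payoff=0.0000, prob=0.021855
DDUDUU: Ā=48.4868, payoff=0.0000, prob=0.010087
UDUDUU: Ā=58.5003, payoff=0.0000, prob=0.021855
DUUDUU: Ā=56.8537, payoff=0.0000, prob=0.021855
UUUDUU: Ā=68.5952, payoff=0.0000, prob=0.047353
DDDUUU: Ā=47.0930, payoff=1.0170, prob=0.010087
UDDUUU: Ā=56.8188, payoff=0.0000, prob=0.021855
DUDUUU: Ā=55.1721, payoff=0.0000, prob=0.021855
UUDUUU: Ā=66.5663, payoff=0.0000, prob=0.047353
DDUUUU: Ā=53.6572, payoff=0.0000, prob=0.021855
UDUUUU: Ā=64.7385, payoff=0.0000, prob=0.047353
DUUUUU: Ā=63.0919, payoff=0.0000, prob=0.047353
UUUUUU: Ā=76.1217, payoff=0.0000, prob=0.102598
Price = Σ prob·payoff / R^6 = 0.155276 / 1.340096 = 0.1159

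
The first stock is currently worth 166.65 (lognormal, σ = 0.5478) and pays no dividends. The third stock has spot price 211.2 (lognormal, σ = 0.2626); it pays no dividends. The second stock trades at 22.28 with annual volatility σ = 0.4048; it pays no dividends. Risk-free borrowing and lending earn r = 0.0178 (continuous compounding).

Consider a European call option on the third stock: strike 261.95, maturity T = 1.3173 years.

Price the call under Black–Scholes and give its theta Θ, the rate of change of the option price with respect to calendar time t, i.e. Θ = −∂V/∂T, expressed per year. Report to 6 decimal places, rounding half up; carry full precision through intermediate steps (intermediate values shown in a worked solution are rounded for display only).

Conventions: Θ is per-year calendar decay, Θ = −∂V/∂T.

price = 11.059322
Θ = -9.546793

σ√T = 0.2626·√1.3173 = 0.301396
d₁ = (ln(S/K) + (r+σ²/2)T) / (σ√T) = (ln(211.2/261.95) + (0.0178+0.2626²/2)·1.3173) / 0.301396 = (-0.215348 + 0.068868) / 0.301396 = -0.486007
d₂ = d₁ − σ√T = -0.486007 − 0.301396 = -0.787403
e^{−rT} = 0.976825
N(d₁) = 0.313481,  N(d₂) = 0.215523
Call price V = S·N(d₁) − K·e^{−rT}·N(d₂) = 66.207198 − 55.147877 = 11.059322
φ(d₁) = (1/√(2π))·e^{−d₁²/2} = 0.354502
Θ = −S·φ(d₁)·σ/(2√T) − r·K·e^{−rT}·N(d₂) = −8.565161 − 0.981632 = -9.546793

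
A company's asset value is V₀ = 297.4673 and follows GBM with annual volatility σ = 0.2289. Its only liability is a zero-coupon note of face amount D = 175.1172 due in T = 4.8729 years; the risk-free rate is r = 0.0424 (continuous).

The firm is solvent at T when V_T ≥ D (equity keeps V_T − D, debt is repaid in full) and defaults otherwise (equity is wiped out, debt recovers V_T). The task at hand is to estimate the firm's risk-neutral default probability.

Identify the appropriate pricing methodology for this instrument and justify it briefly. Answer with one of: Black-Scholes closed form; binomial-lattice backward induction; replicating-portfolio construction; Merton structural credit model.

framework: Merton structural credit model

Key observation: with the firm-asset dynamics (V₀ = 297.4673) and a single zero-coupon liability of face 175.1172 given, debt value, spread, and default probability all derive from the option view of the balance sheet.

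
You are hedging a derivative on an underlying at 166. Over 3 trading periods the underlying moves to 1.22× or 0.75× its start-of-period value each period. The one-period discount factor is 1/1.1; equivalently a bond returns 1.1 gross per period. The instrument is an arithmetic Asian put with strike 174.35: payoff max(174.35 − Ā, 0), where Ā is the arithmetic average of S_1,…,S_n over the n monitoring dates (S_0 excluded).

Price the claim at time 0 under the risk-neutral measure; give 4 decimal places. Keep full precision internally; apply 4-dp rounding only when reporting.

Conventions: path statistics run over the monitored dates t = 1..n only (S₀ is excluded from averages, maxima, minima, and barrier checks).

Set p* = 0.7447 (from d < R < u); the path-dependent value is the discounted p*-expectation over all price paths.
Enumerate all 2^3 = 8 price paths (U = up ×1.22, D = down ×0.75); each path with k up-moves has probability p*^k·(1−p*)^(3−k).
DDD: Ā=95.9688, payoff=78.3812, prob=0.016644
UDD: Ā=156.1092, payoff=18.2408, prob=0.048544
DUD: Ā=130.1025, payoff=44.2475, prob=0.048544
UUD: Ā=211.6334, payoff=0.0000, prob=0.141587
DDU: Ā=110.5975, payoff=63.7525, prob=0.048544
UDU: Ā=179.9053, payoff=0.0000, prob=0.141587
DUU: Ā=153.8986, payoff=20.4514, prob=0.141587
UUU: Ā=250.3417, payoff=0.0000, prob=0.412962
Price = Σ prob·payoff / R^3 = 10.328465 / 1.331000 = 7.7599

price = 7.7599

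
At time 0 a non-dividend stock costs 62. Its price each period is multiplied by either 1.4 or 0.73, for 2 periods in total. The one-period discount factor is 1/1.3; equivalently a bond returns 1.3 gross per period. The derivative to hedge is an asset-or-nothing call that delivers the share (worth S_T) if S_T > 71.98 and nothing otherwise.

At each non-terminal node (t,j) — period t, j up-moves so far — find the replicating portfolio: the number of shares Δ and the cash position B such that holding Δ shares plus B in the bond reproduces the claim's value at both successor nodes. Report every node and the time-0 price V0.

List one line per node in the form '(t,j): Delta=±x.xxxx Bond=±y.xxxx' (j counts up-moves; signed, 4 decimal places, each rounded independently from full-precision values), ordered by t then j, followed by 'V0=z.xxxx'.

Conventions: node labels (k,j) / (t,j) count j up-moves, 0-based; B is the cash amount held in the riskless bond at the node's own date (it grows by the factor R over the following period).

(0,0): Delta=1.9144 Bond=-66.6514
(1,0): Delta=0.0000 Bond=0.0000
(1,1): Delta=2.0896 Bond=-101.8480
V0=52.0429

Risk-neutral probability p* = (R−d)/(u−d) = (1.3−0.73)/(1.4−0.73) = 0.8507.
At maturity the claim pays: V(2,0)=0.0000, V(2,1)=0.0000, V(2,2)=121.5200
Node (1,0) S=45.2600: V=(p*·0.0000+(1−p*)·0.0000)/1.3=0.0000; Δ=(0.0000−0.0000)/(63.3640−33.0398)=0.0000; B=V−Δ·S=0.0000
Node (1,1) S=86.8000: V=(p*·121.5200+(1−p*)·0.0000)/1.3=79.5251; Δ=(121.5200−0.0000)/(121.5200−63.3640)=2.0896; B=V−Δ·S=-101.8480
Node (0,0) S=62.0000: V=(p*·79.5251+(1−p*)·0.0000)/1.3=52.0429; Δ=(79.5251−0.0000)/(86.8000−45.2600)=1.9144; B=V−Δ·S=-66.6514
Verification: the root portfolio costs Δ(0,0)·S0 + B(0,0) = 52.0429, matching V0.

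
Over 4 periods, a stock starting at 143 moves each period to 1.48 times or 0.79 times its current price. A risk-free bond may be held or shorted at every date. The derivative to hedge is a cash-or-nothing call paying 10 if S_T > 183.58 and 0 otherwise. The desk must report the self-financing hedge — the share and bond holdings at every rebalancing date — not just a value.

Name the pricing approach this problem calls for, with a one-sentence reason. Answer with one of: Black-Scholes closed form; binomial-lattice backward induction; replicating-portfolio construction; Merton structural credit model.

Key observation: what is demanded is not a single number but the (Δ, B) position at each node of the 1.48/0.79 tree starting at 143; constructing those positions is the replicating-portfolio method.

framework: replicating-portfolio construction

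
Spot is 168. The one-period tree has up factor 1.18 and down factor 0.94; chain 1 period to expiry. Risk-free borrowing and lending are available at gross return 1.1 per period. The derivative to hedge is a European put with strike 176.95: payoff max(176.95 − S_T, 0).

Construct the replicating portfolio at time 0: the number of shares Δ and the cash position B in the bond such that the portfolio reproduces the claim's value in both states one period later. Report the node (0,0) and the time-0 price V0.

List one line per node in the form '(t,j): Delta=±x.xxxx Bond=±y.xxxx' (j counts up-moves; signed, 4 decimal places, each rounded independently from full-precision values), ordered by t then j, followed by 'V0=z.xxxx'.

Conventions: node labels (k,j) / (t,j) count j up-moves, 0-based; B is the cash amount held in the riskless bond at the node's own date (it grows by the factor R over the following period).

The replicating-portfolio and risk-neutral prices coincide; use p* = (1.1−0.94)/(1.18−0.94) = 0.6667 for the latter.
Payoffs at expiry: V(1,0)=19.0300, V(1,1)=0.0000
Node (0,0) S=168.0000: V=(p*·0.0000+(1−p*)·19.0300)/1.1=5.7667; Δ=(0.0000−19.0300)/(198.2400−157.9200)=-0.4720; B=V−Δ·S=85.0583
Check: Δ(0,0)·S0 + B(0,0) = 5.7667 = V0.

(0,0): Delta=-0.4720 Bond=85.0583
V0=5.7667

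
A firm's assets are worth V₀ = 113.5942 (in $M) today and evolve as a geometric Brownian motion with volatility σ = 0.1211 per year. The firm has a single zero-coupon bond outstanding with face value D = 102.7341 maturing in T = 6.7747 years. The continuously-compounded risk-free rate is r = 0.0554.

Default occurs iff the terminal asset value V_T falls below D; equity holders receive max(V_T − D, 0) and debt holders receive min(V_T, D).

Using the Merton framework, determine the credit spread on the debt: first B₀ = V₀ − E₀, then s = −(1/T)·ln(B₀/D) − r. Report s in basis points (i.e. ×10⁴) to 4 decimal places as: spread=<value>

Equity is a call on the firm's assets struck at D = 102.7341:
d₁ = [ln(V₀/D) + (r + σ²/2)T] / (σ√T)
   = [ln(113.5942/102.7341) + (0.0554 + 0.5·0.1211²)·6.7747] / (0.1211·√6.7747)
   = [0.100488 + 0.424995] / 0.315202 = 1.667130
d₂ = d₁ − σ√T = 1.667130 − 0.315202 = 1.351928
N(d₁) = 0.952256,  N(d₂) = 0.911801,  e^(−rT) = 0.687070
E₀ = V₀·N(d₁) − D·e^(−rT)·N(d₂)
   = 113.5942·0.952256 − 102.7341·0.687070·0.911801 = 43.810749
B₀ = V₀ − E₀ = 113.5942 − 43.810749 = 69.783451
spread = −(1/T)·ln(B₀/D) − r = −(1/6.7747)·ln(69.783451/102.7341) − 0.0554 = 0.00168699
in basis points: 0.00168699 × 10⁴ = 16.8699 bp

spread=16.8699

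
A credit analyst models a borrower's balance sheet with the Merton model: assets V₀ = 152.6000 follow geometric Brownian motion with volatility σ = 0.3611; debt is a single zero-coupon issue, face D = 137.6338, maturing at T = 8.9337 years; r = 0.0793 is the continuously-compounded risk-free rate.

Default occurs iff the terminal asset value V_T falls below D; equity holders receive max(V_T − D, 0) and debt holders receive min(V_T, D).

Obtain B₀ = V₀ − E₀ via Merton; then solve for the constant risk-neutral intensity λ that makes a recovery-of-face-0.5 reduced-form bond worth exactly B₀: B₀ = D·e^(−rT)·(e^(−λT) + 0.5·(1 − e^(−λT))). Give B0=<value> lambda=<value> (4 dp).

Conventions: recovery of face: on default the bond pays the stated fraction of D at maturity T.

B0=54.5759 lambda=0.0552

Work the structural quantities from V₀ = 152.6000 against face 137.6338:
d₁ = [ln(V₀/D) + (r + σ²/2)T] / (σ√T)
   = [ln(152.6000/137.6338) + (0.0793 + 0.5·0.3611²)·8.9337] / (0.3611·√8.9337)
   = [0.103224 + 1.290889] / 1.079302 = 1.291680
d₂ = d₁ − σ√T = 1.291680 − 1.079302 = 0.212377
N(d₁) = 0.901766,  N(d₂) = 0.584094,  e^(−rT) = 0.492411
E₀ = V₀·N(d₁) − D·e^(−rT)·N(d₂)
   = 152.6000·0.901766 − 137.6338·0.492411·0.584094 = 98.024094
B₀ = V₀ − E₀ = 152.6000 − 98.024094 = 54.575906
e^(−λT) = (B₀·e^(rT)/D − 0.5)/(1 − 0.5) = (54.5759·2.030826/137.6338 − 0.5)/0.5 = 0.61056564
λ = −ln(0.61056564)/8.9337 = 0.055226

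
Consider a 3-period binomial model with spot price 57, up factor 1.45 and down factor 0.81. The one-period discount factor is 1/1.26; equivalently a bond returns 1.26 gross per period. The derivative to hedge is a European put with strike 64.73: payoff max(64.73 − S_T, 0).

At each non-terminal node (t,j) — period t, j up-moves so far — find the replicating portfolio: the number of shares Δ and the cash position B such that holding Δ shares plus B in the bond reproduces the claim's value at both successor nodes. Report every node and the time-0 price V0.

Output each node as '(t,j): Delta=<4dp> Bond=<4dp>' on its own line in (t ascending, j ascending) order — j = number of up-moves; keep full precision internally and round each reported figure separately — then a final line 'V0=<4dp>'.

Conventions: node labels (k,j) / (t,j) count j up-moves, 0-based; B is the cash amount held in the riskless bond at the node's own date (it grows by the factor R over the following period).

Since d<R<u, set p* = (R−d)/(u−d) = 0.7031; price each node as the discounted p*-expectation of its children.
Expiry values: V(3,0)=34.4379, V(3,1)=10.5033, V(3,2)=0.0000, V(3,3)=0.0000
  t=2,j=0: stock 37.3977 → up 54.2267 (V=10.5033), down 30.2921 (V=34.4379). Price 13.9753; hedge Δ=-1.0000, bond B=51.3730.
  t=2,j=1: stock 66.9465 → up 97.0724 (V=0.0000), down 54.2267 (V=10.5033). Price 2.4747; hedge Δ=-0.2451, bond B=18.8862.
  t=2,j=2: stock 119.8425 → up 173.7716 (V=0.0000), down 97.0724 (V=0.0000). Price 0.0000; hedge Δ=0.0000, bond B=0.0000.
  t=1,j=0: stock 46.1700 → up 66.9465 (V=2.4747), down 37.3977 (V=13.9753). Price 4.6738; hedge Δ=-0.3892, bond B=22.6434.
  t=1,j=1: stock 82.6500 → up 119.8425 (V=0.0000), down 66.9465 (V=2.4747). Price 0.5831; hedge Δ=-0.0468, bond B=4.4499.
  t=0,j=0: stock 57.0000 → up 82.6500 (V=0.5831), down 46.1700 (V=4.6738). Price 1.4266; hedge Δ=-0.1121, bond B=7.8183.
As a check, the time-0 holding Δ(0,0)·S0 + B(0,0) comes to 1.4266 — exactly V0.

(0,0): Delta=-0.1121 Bond=7.8183
(1,0): Delta=-0.3892 Bond=22.6434
(1,1): Delta=-0.0468 Bond=4.4499
(2,0): Delta=-1.0000 Bond=51.3730
(2,1): Delta=-0.2451 Bond=18.8862
(2,2): Delta=0.0000 Bond=0.0000
V0=1.4266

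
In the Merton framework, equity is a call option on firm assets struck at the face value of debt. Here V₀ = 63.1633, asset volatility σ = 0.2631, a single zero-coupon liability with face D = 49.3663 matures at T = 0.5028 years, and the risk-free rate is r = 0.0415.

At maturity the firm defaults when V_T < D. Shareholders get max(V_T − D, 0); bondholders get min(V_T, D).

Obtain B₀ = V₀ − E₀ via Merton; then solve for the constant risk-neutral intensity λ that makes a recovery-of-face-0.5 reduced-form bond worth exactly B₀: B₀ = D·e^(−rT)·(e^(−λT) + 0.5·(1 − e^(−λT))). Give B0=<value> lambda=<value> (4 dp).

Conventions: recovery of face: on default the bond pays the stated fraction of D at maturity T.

Work the structural quantities from V₀ = 63.1633 against face 49.3663:
d₁ = [ln(V₀/D) + (r + σ²/2)T] / (σ√T)
   = [ln(63.1633/49.3663) + (0.0415 + 0.5·0.2631²)·0.5028] / (0.2631·√0.5028)
   = [0.246455 + 0.038269] / 0.186560 = 1.526179
d₂ = d₁ − σ√T = 1.526179 − 0.186560 = 1.339619
N(d₁) = 0.936517,  N(d₂) = 0.909815,  e^(−rT) = 0.979350
E₀ = V₀·N(d₁) − D·e^(−rT)·N(d₂)
   = 63.1633·0.936517 − 49.3663·0.979350·0.909815 = 15.166786
B₀ = V₀ − E₀ = 63.1633 − 15.166786 = 47.996514
e^(−λT) = (B₀·e^(rT)/D − 0.5)/(1 − 0.5) = (47.9965·1.021085/49.3663 − 0.5)/0.5 = 0.98550535
λ = −ln(0.98550535)/0.5028 = 0.029039

B0=47.9965 lambda=0.0290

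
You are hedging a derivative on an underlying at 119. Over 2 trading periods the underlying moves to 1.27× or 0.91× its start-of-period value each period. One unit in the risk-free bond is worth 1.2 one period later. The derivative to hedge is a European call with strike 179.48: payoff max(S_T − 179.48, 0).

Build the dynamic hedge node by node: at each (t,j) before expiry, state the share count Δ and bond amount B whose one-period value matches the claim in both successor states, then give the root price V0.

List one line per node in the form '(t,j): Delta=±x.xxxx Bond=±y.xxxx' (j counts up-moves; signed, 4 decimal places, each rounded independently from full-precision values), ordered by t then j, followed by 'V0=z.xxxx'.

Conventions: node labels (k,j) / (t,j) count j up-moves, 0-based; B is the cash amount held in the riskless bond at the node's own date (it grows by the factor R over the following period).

(0,0): Delta=0.1952 Bond=-17.6124
(1,0): Delta=0.0000 Bond=0.0000
(1,1): Delta=0.2289 Bond=-26.2364
V0=5.6128

Risk-neutral probability p* = (R−d)/(u−d) = (1.2−0.91)/(1.27−0.91) = 0.8056.
At maturity the claim pays: V(2,0)=0.0000, V(2,1)=0.0000, V(2,2)=12.4551
  t=1,j=0: stock 108.2900 → up 137.5283 (V=0.0000), down 98.5439 (V=0.0000). Price 0.0000; hedge Δ=0.0000, bond B=0.0000.
  t=1,j=1: stock 151.1300 → up 191.9351 (V=12.4551), down 137.5283 (V=0.0000). Price 8.3611; hedge Δ=0.2289, bond B=-26.2364.
  t=0,j=0: stock 119.0000 → up 151.1300 (V=8.3611), down 108.2900 (V=0.0000). Price 5.6128; hedge Δ=0.1952, bond B=-17.6124.
Verification: the root portfolio costs Δ(0,0)·S0 + B(0,0) = 5.6128, matching V0.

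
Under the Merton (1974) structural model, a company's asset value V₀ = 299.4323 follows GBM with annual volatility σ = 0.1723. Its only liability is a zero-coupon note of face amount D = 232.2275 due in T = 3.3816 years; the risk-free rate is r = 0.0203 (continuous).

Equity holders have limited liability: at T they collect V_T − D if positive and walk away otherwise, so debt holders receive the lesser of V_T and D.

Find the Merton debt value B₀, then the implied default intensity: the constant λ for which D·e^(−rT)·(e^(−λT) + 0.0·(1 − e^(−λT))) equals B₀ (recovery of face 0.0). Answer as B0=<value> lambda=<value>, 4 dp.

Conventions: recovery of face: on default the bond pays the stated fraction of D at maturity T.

B0=210.3843 lambda=0.0089

With assets at 299.4323 and a single debt payment of 232.2275 at 3.3816 years:
d₁ = [ln(V₀/D) + (r + σ²/2)T] / (σ√T)
   = [ln(299.4323/232.2275) + (0.0203 + 0.5·0.1723²)·3.3816] / (0.1723·√3.3816)
   = [0.254171 + 0.118842] / 0.316845 = 1.177273
d₂ = d₁ − σ√T = 1.177273 − 0.316845 = 0.860428
N(d₁) = 0.880457,  N(d₂) = 0.805223,  e^(−rT) = 0.933657
E₀ = V₀·N(d₁) − D·e^(−rT)·N(d₂)
   = 299.4323·0.880457 − 232.2275·0.933657·0.805223 = 89.048007
B₀ = V₀ − E₀ = 299.4323 − 89.048007 = 210.384293
e^(−λT) = (B₀·e^(rT)/D − 0)/(1 − 0) = (210.3843·1.071058/232.2275 − 0)/1 = 0.97031438
λ = −ln(0.97031438)/3.3816 = 0.008912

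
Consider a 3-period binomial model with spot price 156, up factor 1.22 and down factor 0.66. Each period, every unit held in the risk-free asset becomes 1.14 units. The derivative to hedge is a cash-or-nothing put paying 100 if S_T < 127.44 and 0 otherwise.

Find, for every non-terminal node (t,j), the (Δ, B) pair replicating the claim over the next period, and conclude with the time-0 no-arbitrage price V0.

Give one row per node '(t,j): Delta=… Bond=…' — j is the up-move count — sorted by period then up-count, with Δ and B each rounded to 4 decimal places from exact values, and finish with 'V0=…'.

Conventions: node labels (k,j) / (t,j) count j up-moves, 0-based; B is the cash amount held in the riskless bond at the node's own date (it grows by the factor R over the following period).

(0,0): Delta=-0.2157 Bond=37.3891
(1,0): Delta=-1.3040 Bond=154.6787
(1,1): Delta=-0.1176 Bond=23.9477
(2,0): Delta=0.0000 Bond=87.7193
(2,1): Delta=-1.4216 Bond=191.1028
(2,2): Delta=0.0000 Bond=0.0000
V0=3.7389

The replicating-portfolio and risk-neutral prices coincide; use p* = (1.14−0.66)/(1.22−0.66) = 0.8571 for the latter.
Expiry values: V(3,0)=100.0000, V(3,1)=100.0000, V(3,2)=0.0000, V(3,3)=0.0000
Node (2,0) S=67.9536: V=(p*·100.0000+(1−p*)·100.0000)/1.14=87.7193; Δ=(100.0000−100.0000)/(82.9034−44.8494)=0.0000; B=V−Δ·S=87.7193
Node (2,1) S=125.6112: V=(p*·0.0000+(1−p*)·100.0000)/1.14=12.5313; Δ=(0.0000−100.0000)/(153.2457−82.9034)=-1.4216; B=V−Δ·S=191.1028
Node (2,2) S=232.1904: V=(p*·0.0000+(1−p*)·0.0000)/1.14=0.0000; Δ=(0.0000−0.0000)/(283.2723−153.2457)=0.0000; B=V−Δ·S=0.0000
Node (1,0) S=102.9600: V=(p*·12.5313+(1−p*)·87.7193)/1.14=20.4144; Δ=(12.5313−87.7193)/(125.6112−67.9536)=-1.3040; B=V−Δ·S=154.6787
Node (1,1) S=190.3200: V=(p*·0.0000+(1−p*)·12.5313)/1.14=1.5703; Δ=(0.0000−12.5313)/(232.1904−125.6112)=-0.1176; B=V−Δ·S=23.9477
Node (0,0) S=156.0000: V=(p*·1.5703+(1−p*)·20.4144)/1.14=3.7389; Δ=(1.5703−20.4144)/(190.3200−102.9600)=-0.2157; B=V−Δ·S=37.3891
As a check, the time-0 holding Δ(0,0)·S0 + B(0,0) comes to 3.7389 — exactly V0.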